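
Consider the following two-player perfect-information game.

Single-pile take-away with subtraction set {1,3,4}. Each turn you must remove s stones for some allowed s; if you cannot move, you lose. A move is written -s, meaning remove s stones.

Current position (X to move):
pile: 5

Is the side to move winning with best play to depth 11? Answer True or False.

X winning at [5]: True

p1 X@[5]: -1[4]-1 -3[2]+1* -4[1]-1
p2 O@[2]: -1[1]-1*
p3 X@[1]: -1[0]+1*
p4 O@[0] terminal -1; root [5] d11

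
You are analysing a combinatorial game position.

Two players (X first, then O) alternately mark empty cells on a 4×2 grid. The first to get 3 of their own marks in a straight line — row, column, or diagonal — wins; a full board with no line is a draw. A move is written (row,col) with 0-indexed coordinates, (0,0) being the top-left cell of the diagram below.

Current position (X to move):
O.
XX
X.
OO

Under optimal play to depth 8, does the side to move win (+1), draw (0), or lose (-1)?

[O./XX/X./OO] X move#1: (0,1):+0/OX/XX/X./OO*, (2,1):+0/O./XX/XX/OO
[OX/XX/X./OO] O move#2: (2,1):+0/OX/XX/XO/OO*
[OX/XX/XO/OO] end (terminal +0, X#3); searched O./XX/X./OO to 8

value(O./XX/X./OO, X) = 0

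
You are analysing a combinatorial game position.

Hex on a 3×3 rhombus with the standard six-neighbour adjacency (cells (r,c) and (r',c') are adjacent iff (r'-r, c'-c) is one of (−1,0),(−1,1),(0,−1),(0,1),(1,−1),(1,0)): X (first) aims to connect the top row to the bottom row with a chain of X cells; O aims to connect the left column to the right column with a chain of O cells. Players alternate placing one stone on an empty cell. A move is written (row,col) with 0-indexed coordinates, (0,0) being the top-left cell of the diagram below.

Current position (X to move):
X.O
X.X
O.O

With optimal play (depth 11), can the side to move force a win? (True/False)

ply 1, X at X.O/X.X/O.O | (0,1)=-1→XXO/X.X/O.O*; (1,1)=-1→X.O/XXX/O.O; (2,1)=-1→X.O/X.X/OXO
ply 2, O at XXO/X.X/O.O | (1,1)=+1→XXO/XOX/O.O*; (2,1)=+1→XXO/X.X/OOO
ply 3: XXO/XOX/O.O is terminal -1 (X); from X.O/X.X/O.O depth 11

X winning at [X.O/X.X/O.O]: False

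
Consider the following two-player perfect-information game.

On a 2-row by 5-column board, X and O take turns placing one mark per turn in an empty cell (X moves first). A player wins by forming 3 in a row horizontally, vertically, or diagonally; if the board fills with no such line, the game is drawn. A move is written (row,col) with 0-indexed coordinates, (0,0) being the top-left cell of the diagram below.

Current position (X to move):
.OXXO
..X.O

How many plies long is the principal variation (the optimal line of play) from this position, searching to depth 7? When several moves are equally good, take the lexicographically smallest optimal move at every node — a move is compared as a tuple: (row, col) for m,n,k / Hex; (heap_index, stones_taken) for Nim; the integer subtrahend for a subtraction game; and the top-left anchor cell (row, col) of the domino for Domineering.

PV length from [.OXXO/..X.O]: 3 plies

ply 1, X at .OXXO/..X.O | (0,0)=+0→XOXXO/..X.O; (1,0)=+0→.OXXO/X.X.O; (1,1)=+1→.OXXO/.XX.O*; (1,3)=+0→.OXXO/..XXO
ply 2, O at .OXXO/.XX.O | (0,0)=-1→OOXXO/.XX.O*; (1,0)=-1→.OXXO/OXX.O; (1,3)=-1→.OXXO/.XXOO
ply 3, X at OOXXO/.XX.O | (1,0)=+1→OOXXO/XXX.O*; (1,3)=+1→OOXXO/.XXXO
ply 4: OOXXO/XXX.O is terminal -1 (O); from .OXXO/..X.O depth 7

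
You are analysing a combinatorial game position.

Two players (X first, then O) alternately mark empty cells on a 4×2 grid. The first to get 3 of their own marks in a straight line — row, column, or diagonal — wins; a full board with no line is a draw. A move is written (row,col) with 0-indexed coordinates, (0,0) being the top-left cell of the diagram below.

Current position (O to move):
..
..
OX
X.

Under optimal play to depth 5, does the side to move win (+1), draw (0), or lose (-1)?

value(../../OX/X., O) = 0

[../../OX/X.] O move#1: (0,0):+0/O./../OX/X.*, (0,1):+0/.O/../OX/X., (1,0):+0/../O./OX/X., (1,1):+0/../.O/OX/X., (3,1):+0/../../OX/XO
[O./../OX/X.] X move#2: (0,1):-1/OX/../OX/X., (1,0):+0/O./X./OX/X.*, (1,1):-1/O./.X/OX/X., (3,1):-1/O./../OX/XX
[O./X./OX/X.] O move#3: (0,1):+0/OO/X./OX/X.*, (1,1):+0/O./XO/OX/X., (3,1):+0/O./X./OX/XO
[OO/X./OX/X.] X move#4: (1,1):+0/OO/XX/OX/X.*, (3,1):+0/OO/X./OX/XX
[OO/XX/OX/X.] O move#5: (3,1):+0/OO/XX/OX/XO*
[OO/XX/OX/XO] end (terminal +0, X#6); searched ../../OX/X. to 5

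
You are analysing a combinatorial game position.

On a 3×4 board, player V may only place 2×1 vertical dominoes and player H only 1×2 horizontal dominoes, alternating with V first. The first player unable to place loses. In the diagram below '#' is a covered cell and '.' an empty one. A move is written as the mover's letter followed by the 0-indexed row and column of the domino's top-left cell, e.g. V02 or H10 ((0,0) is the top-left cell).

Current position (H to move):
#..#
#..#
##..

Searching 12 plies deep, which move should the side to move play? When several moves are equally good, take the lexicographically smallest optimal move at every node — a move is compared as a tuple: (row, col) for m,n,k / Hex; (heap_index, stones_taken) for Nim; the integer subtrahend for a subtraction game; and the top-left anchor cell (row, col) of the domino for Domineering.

ply 1, H at #..#/#..#/##.. | H01=-1→####/#..#/##..; H11=+1→#..#/####/##..*; H22=-1→#..#/#..#/####
ply 2: #..#/####/##.. is terminal -1 (V); from #..#/#..#/##.. depth 12

H's best at [#..#/#..#/##..]: H11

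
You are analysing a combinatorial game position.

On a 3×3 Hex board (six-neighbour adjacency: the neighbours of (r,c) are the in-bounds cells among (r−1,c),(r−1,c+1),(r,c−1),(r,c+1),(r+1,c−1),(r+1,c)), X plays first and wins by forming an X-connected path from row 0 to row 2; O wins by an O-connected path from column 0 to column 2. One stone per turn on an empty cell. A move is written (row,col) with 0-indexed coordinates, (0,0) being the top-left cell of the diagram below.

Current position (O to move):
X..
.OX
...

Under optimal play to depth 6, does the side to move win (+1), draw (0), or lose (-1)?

[X../.OX/...] O move#1: (0,1):-1/XO./.OX/..., (0,2):+1/X.O/.OX/...*, (1,0):-1/X../OOX/..., (2,0):-1/X../.OX/O.., (2,1):+1/X../.OX/.O., (2,2):+1/X../.OX/..O
[X.O/.OX/...] X move#2: (0,1):-1/XXO/.OX/...*, (1,0):-1/X.O/XOX/..., (2,0):-1/X.O/.OX/X.., (2,1):-1/X.O/.OX/.X., (2,2):-1/X.O/.OX/..X
[XXO/.OX/...] O move#3: (1,0):+1/XXO/OOX/...*, (2,0):+1/XXO/.OX/O.., (2,1):+1/XXO/.OX/.O., (2,2):+1/XXO/.OX/..O
[XXO/OOX/...] end (terminal -1, X#4); searched X../.OX/... to 6

value(X../.OX/..., O) = +1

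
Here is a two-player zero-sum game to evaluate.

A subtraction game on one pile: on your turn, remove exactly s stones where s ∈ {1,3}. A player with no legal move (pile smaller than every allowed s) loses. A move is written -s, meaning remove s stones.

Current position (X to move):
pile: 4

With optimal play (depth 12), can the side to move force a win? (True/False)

[4] X move#1: -1:-1/3*, -3:-1/1
[3] O move#2: -1:+1/2*, -3:+1/0
[2] X move#3: -1:-1/1*
[1] O move#4: -1:+1/0*
[0] end (terminal -1, X#5); searched 4 to 12

X winning at [4]: False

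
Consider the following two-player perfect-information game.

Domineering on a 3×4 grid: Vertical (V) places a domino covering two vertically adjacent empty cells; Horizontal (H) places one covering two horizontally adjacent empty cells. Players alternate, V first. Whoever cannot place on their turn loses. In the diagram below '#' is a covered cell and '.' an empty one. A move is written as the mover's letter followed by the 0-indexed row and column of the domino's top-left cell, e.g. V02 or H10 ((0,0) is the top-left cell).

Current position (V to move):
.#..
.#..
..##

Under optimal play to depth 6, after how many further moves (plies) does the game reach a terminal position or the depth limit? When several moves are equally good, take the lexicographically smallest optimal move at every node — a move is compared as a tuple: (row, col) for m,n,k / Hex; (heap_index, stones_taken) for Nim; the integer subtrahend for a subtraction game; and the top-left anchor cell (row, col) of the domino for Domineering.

PV length from [.#../.#../..##]: 3 plies

ply 1, V at .#../.#../..## | V00=-1→##../##../..##; V02=+1→.##./.##./..##*; V03=+1→.#.#/.#.#/..##; V10=-1→.#../##../#.##
ply 2, H at .##./.##./..## | H20=-1→.##./.##./####*
ply 3, V at .##./.##./#### | V00=+1→###./###./####*; V03=+1→.###/.###/####
ply 4: ###./###./#### is terminal -1 (H); from .#../.#../..## depth 6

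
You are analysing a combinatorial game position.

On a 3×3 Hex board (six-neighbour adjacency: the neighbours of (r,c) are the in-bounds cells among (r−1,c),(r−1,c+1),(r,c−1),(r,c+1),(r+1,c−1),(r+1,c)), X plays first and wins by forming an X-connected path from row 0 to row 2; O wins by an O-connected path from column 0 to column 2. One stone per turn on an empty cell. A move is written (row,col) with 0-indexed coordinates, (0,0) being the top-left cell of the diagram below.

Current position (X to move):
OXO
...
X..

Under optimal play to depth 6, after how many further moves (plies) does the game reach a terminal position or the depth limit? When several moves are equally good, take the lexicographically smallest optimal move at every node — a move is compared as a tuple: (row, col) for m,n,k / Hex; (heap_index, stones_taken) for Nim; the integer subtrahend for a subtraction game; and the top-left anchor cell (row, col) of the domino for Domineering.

ply 1, X at OXO/.../X.. | (1,0)=+1→OXO/X../X..*; (1,1)=+1→OXO/.X./X..; (1,2)=+1→OXO/..X/X..; (2,1)=+1→OXO/.../XX.; (2,2)=+1→OXO/.../X.X
ply 2: OXO/X../X.. is terminal -1 (O); from OXO/.../X.. depth 6

PV length from [OXO/.../X..]: 1 ply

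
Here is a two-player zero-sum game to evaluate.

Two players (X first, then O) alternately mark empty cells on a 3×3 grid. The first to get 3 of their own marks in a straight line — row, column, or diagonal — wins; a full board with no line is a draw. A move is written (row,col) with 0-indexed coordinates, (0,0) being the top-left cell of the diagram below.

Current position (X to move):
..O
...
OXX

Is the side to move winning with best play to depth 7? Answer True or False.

p1 X@[..O/.../OXX]: (0,0)[X.O/.../OXX]-1 (0,1)[.XO/.../OXX]-1 (1,0)[..O/X../OXX]-1 (1,1)[..O/.X./OXX]+1* (1,2)[..O/..X/OXX]-1
p2 O@[..O/.X./OXX]: (0,0)[O.O/.X./OXX]-1* (0,1)[.OO/.X./OXX]-1 (1,0)[..O/OX./OXX]-1 (1,2)[..O/.XO/OXX]-1
p3 X@[O.O/.X./OXX]: (0,1)[OXO/.X./OXX]+1* (1,0)[O.O/XX./OXX]-1 (1,2)[O.O/.XX/OXX]-1
p4 O@[OXO/.X./OXX] terminal -1; root [..O/.../OXX] d7

X winning at [..O/.../OXX]: True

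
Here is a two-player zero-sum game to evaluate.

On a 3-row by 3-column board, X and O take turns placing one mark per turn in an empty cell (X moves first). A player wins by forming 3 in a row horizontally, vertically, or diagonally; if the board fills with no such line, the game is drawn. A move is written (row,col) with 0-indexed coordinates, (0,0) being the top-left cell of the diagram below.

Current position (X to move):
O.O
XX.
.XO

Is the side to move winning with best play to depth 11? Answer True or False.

p1 X@[O.O/XX./.XO]: (0,1)[OXO/XX./.XO]+1* (1,2)[O.O/XXX/.XO]+1 (2,0)[O.O/XX./XXO]-1
p2 O@[OXO/XX./.XO] terminal -1; root [O.O/XX./.XO] d11

X winning at [O.O/XX./.XO]: True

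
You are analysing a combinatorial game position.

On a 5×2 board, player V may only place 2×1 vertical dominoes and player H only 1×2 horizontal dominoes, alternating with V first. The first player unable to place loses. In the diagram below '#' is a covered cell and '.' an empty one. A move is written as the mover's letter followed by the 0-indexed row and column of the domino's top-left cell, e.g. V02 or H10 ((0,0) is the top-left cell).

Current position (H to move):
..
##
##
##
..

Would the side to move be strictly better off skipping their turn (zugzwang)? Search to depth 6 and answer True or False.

[../##/##/##/..] H move#1: H00:+1/##/##/##/##/..*, H40:+1/../##/##/##/##
[##/##/##/##/..] end (terminal -1, V#2); searched ../##/##/##/.. to 6
pass branch (V moves first from the same position):
  | [../##/##/##/..] end (terminal -1, V#1); searched ../##/##/##/.. to 6
H moving scores +1; H passing scores +1

zugzwang(../##/##/##/.., H) = False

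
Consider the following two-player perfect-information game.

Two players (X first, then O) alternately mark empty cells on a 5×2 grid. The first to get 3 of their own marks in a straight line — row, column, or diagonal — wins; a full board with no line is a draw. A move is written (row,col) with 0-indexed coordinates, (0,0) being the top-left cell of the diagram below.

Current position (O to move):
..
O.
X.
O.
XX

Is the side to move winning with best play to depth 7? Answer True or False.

O winning at [../O./X./O./XX]: False

p1 O@[../O./X./O./XX]: (0,0)[O./O./X./O./XX]+0* (0,1)[.O/O./X./O./XX]+0 (1,1)[../OO/X./O./XX]+0 (2,1)[../O./XO/O./XX]+0 (3,1)[../O./X./OO/XX]+0
p2 X@[O./O./X./O./XX]: (0,1)[OX/O./X./O./XX]+0* (1,1)[O./OX/X./O./XX]+0 (2,1)[O./O./XX/O./XX]+0 (3,1)[O./O./X./OX/XX]+0
p3 O@[OX/O./X./O./XX]: (1,1)[OX/OO/X./O./XX]+0* (2,1)[OX/O./XO/O./XX]+0 (3,1)[OX/O./X./OO/XX]+0
p4 X@[OX/OO/X./O./XX]: (2,1)[OX/OO/XX/O./XX]+0* (3,1)[OX/OO/X./OX/XX]+0
p5 O@[OX/OO/XX/O./XX]: (3,1)[OX/OO/XX/OO/XX]+0*
p6 X@[OX/OO/XX/OO/XX] terminal +0; root [../O./X./O./XX] d7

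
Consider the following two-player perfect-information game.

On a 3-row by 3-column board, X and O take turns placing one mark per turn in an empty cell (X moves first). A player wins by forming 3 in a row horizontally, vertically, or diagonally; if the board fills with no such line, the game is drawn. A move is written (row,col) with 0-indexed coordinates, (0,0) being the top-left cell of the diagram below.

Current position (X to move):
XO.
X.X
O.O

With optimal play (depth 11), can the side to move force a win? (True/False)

X winning at [XO./X.X/O.O]: True

ply 1, X at XO./X.X/O.O | (0,2)=-1→XOX/X.X/O.O; (1,1)=+1→XO./XXX/O.O*; (2,1)=+0→XO./X.X/OXO
ply 2: XO./XXX/O.O is terminal -1 (O); from XO./X.X/O.O depth 11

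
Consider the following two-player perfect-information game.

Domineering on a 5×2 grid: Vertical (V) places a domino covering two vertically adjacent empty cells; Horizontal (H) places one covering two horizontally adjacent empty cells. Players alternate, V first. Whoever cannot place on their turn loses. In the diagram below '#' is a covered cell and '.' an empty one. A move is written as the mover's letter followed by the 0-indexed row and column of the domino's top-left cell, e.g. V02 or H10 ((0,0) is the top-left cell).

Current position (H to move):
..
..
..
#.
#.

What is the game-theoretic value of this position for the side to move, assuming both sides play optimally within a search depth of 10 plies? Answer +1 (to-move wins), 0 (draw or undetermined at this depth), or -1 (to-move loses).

value(../../../#./#., H) = +1

p1 H@[../../../#./#.]: H00[##/../../#./#.]-1 H10[../##/../#./#.]+1* H20[../../##/#./#.]-1
p2 V@[../##/../#./#.]: V21[../##/.#/##/#.]-1* V31[../##/../##/##]-1
p3 H@[../##/.#/##/#.]: H00[##/##/.#/##/#.]+1*
p4 V@[##/##/.#/##/#.] terminal -1; root [../../../#./#.] d10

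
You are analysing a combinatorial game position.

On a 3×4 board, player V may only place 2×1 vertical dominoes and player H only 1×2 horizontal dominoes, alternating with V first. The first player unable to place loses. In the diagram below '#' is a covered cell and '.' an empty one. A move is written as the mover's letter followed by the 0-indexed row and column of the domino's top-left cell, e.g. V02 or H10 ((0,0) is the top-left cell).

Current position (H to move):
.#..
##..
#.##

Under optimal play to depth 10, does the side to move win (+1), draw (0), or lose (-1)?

value(.#../##../#.##, H) = +1

ply 1, H at .#../##../#.## | H02=+1→.###/##../#.##*; H12=+1→.#../####/#.##
ply 2: .###/##../#.## is terminal -1 (V); from .#../##../#.## depth 10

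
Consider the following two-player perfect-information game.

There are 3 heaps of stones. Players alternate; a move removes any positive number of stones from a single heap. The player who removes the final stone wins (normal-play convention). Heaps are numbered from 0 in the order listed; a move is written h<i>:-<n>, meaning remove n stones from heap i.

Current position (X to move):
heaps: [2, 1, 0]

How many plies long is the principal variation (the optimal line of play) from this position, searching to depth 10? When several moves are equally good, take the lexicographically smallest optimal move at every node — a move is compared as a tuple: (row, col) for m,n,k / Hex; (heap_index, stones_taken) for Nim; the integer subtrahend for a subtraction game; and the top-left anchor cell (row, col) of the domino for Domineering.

PV length from [(2,1,0)]: 3 plies

[(2,1,0)] X move#1: h0:-1:+1/(1,1,0)*, h0:-2:-1/(0,1,0), h1:-1:-1/(2,0,0)
[(1,1,0)] O move#2: h0:-1:-1/(0,1,0)*, h1:-1:-1/(1,0,0)
[(0,1,0)] X move#3: h1:-1:+1/(0,0,0)*
[(0,0,0)] end (terminal -1, O#4); searched (2,1,0) to 10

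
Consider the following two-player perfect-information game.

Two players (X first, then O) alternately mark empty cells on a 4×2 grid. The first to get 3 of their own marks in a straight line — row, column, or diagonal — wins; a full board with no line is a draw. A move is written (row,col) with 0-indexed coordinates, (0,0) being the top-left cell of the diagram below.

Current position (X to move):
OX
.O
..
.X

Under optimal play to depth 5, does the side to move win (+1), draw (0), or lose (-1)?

ply 1, X at OX/.O/../.X | (1,0)=+0→OX/XO/../.X*; (2,0)=+0→OX/.O/X./.X; (2,1)=+0→OX/.O/.X/.X; (3,0)=+0→OX/.O/../XX
ply 2, O at OX/XO/../.X | (2,0)=+0→OX/XO/O./.X*; (2,1)=+0→OX/XO/.O/.X; (3,0)=+0→OX/XO/../OX
ply 3, X at OX/XO/O./.X | (2,1)=+0→OX/XO/OX/.X*; (3,0)=+0→OX/XO/O./XX
ply 4, O at OX/XO/OX/.X | (3,0)=+0→OX/XO/OX/OX*
ply 5: OX/XO/OX/OX is terminal +0 (X); from OX/.O/../.X depth 5

value(OX/.O/../.X, X) = 0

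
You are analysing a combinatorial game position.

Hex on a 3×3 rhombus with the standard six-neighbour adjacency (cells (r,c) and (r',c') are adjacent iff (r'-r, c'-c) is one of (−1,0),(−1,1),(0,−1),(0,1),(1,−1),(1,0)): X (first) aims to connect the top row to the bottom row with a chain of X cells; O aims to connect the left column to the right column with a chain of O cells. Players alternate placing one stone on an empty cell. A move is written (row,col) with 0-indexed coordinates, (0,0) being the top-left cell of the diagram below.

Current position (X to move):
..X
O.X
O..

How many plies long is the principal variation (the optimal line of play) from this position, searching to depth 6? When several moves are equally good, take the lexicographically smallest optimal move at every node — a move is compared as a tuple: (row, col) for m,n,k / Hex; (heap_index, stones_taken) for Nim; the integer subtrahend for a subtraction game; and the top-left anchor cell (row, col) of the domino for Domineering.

PV length from [..X/O.X/O..]: 5 plies

p1 X@[..X/O.X/O..]: (0,0)[X.X/O.X/O..]+1* (0,1)[.XX/O.X/O..]+1 (1,1)[..X/OXX/O..]+1 (2,1)[..X/O.X/OX.]+1 (2,2)[..X/O.X/O.X]+1
p2 O@[X.X/O.X/O..]: (0,1)[XOX/O.X/O..]-1* (1,1)[X.X/OOX/O..]-1 (2,1)[X.X/O.X/OO.]-1 (2,2)[X.X/O.X/O.O]-1
p3 X@[XOX/O.X/O..]: (1,1)[XOX/OXX/O..]+1* (2,1)[XOX/O.X/OX.]+1 (2,2)[XOX/O.X/O.X]+1
p4 O@[XOX/OXX/O..]: (2,1)[XOX/OXX/OO.]-1* (2,2)[XOX/OXX/O.O]-1
p5 X@[XOX/OXX/OO.]: (2,2)[XOX/OXX/OOX]+1*
p6 O@[XOX/OXX/OOX] terminal -1; root [..X/O.X/O..] d6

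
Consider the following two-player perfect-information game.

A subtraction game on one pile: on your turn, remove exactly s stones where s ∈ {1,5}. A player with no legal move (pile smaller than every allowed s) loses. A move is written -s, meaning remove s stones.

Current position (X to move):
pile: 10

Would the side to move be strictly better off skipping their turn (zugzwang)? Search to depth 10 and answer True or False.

ply 1, X at 10 | -1=-1→9*; -5=-1→5
ply 2, O at 9 | -1=+1→8*; -5=+1→4
ply 3, X at 8 | -1=-1→7*; -5=-1→3
ply 4, O at 7 | -1=+1→6*; -5=+1→2
ply 5, X at 6 | -1=-1→5*; -5=-1→1
ply 6, O at 5 | -1=+1→4*; -5=+1→0
ply 7, X at 4 | -1=-1→3*
ply 8, O at 3 | -1=+1→2*
ply 9, X at 2 | -1=-1→1*
ply 10, O at 1 | -1=+1→0*
ply 11: 0 is terminal -1 (X); from 10 depth 10
pass branch (O moves first from the same position):
  | ply 1, O at 10 | -1=-1→9*; -5=-1→5
  | ply 2, X at 9 | -1=+1→8*; -5=+1→4
  | ply 3, O at 8 | -1=-1→7*; -5=-1→3
  | ply 4, X at 7 | -1=+1→6*; -5=+1→2
  | ply 5, O at 6 | -1=-1→5*; -5=-1→1
  | ply 6, X at 5 | -1=+1→4*; -5=+1→0
  | ply 7, O at 4 | -1=-1→3*
  | ply 8, X at 3 | -1=+1→2*
  | ply 9, O at 2 | -1=-1→1*
  | ply 10, X at 1 | -1=+1→0*
  | ply 11: 0 is terminal -1 (O); from 10 depth 10
X moving scores -1; X passing scores +1

zugzwang(10, X) = True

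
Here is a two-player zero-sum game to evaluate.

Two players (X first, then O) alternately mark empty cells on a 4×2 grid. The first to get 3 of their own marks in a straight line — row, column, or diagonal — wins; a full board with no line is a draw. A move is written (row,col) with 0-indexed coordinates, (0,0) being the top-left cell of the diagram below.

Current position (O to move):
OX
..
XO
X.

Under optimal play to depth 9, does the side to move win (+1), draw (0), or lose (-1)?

value(OX/../XO/X., O) = 0

[OX/../XO/X.] O move#1: (1,0):+0/OX/O./XO/X.*, (1,1):-1/OX/.O/XO/X., (3,1):-1/OX/../XO/XO
[OX/O./XO/X.] X move#2: (1,1):+0/OX/OX/XO/X.*, (3,1):+0/OX/O./XO/XX
[OX/OX/XO/X.] O move#3: (3,1):+0/OX/OX/XO/XO*
[OX/OX/XO/XO] end (terminal +0, X#4); searched OX/../XO/X. to 9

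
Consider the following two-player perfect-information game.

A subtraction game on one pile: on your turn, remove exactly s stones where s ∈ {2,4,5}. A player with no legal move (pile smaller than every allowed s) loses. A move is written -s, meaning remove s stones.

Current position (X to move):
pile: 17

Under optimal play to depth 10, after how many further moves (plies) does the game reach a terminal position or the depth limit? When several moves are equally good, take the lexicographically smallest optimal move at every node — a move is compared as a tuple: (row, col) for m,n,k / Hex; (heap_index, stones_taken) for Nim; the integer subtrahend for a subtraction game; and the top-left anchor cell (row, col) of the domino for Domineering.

PV length from [17]: 5 plies

ply 1, X at 17 | -2=+1→15*; -4=-1→13; -5=-1→12
ply 2, O at 15 | -2=-1→13*; -4=-1→11; -5=-1→10
ply 3, X at 13 | -2=-1→11; -4=-1→9; -5=+1→8*
ply 4, O at 8 | -2=-1→6*; -4=-1→4; -5=-1→3
ply 5, X at 6 | -2=-1→4; -4=-1→2; -5=+1→1*
ply 6: 1 is terminal -1 (O); from 17 depth 10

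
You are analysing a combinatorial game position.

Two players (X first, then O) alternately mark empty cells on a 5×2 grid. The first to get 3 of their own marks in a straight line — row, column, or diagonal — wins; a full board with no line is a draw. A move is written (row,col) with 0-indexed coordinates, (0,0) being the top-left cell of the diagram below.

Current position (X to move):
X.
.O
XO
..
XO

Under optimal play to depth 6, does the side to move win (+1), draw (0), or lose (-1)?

value(X./.O/XO/../XO, X) = +1

ply 1, X at X./.O/XO/../XO | (0,1)=-1→XX/.O/XO/../XO; (1,0)=+1→X./XO/XO/../XO*; (3,0)=+1→X./.O/XO/X./XO; (3,1)=-1→X./.O/XO/.X/XO
ply 2: X./XO/XO/../XO is terminal -1 (O); from X./.O/XO/../XO depth 6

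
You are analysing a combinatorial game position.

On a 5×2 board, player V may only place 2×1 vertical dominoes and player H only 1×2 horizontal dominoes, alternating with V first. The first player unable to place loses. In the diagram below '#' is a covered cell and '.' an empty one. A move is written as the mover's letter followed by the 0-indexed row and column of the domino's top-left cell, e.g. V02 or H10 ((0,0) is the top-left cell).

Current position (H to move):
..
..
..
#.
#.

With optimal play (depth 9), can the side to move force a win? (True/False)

H winning at [../../../#./#.]: True

[../../../#./#.] H move#1: H00:-1/##/../../#./#., H10:+1/../##/../#./#.*, H20:-1/../../##/#./#.
[../##/../#./#.] V move#2: V21:-1/../##/.#/##/#.*, V31:-1/../##/../##/##
[../##/.#/##/#.] H move#3: H00:+1/##/##/.#/##/#.*
[##/##/.#/##/#.] end (terminal -1, V#4); searched ../../../#./#. to 9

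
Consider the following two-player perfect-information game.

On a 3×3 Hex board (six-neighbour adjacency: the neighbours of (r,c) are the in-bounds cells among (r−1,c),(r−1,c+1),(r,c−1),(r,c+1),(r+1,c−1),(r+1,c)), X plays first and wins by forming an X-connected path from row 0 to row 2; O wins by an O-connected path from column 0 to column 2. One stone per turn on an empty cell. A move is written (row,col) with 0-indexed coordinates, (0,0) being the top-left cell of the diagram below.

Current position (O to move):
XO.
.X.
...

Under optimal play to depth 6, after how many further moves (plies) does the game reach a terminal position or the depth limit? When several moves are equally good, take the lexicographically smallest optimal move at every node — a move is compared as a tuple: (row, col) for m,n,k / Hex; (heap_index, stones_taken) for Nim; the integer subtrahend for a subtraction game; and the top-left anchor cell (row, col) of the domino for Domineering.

p1 O@[XO./.X./...]: (0,2)[XOO/.X./...]-1* (1,0)[XO./OX./...]-1 (1,2)[XO./.XO/...]-1 (2,0)[XO./.X./O..]-1 (2,1)[XO./.X./.O.]-1 (2,2)[XO./.X./..O]-1
p2 X@[XOO/.X./...]: (1,0)[XOO/XX./...]+1* (1,2)[XOO/.XX/...]-1 (2,0)[XOO/.X./X..]-1 (2,1)[XOO/.X./.X.]-1 (2,2)[XOO/.X./..X]-1
p3 O@[XOO/XX./...]: (1,2)[XOO/XXO/...]-1* (2,0)[XOO/XX./O..]-1 (2,1)[XOO/XX./.O.]-1 (2,2)[XOO/XX./..O]-1
p4 X@[XOO/XXO/...]: (2,0)[XOO/XXO/X..]+1* (2,1)[XOO/XXO/.X.]+1 (2,2)[XOO/XXO/..X]+1
p5 O@[XOO/XXO/X..] terminal -1; root [XO./.X./...] d6

PV length from [XO./.X./...]: 4 plies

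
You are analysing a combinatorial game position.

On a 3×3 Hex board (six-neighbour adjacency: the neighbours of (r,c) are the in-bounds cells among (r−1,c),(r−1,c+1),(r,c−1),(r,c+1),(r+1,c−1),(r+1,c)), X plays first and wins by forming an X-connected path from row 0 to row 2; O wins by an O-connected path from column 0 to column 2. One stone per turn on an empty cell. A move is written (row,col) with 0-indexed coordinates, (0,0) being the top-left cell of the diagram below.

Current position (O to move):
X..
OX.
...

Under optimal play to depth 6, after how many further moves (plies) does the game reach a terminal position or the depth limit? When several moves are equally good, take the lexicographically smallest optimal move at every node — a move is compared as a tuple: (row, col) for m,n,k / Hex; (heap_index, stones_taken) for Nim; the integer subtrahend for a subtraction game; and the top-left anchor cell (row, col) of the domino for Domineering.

p1 O@[X../OX./...]: (0,1)[XO./OX./...]-1* (0,2)[X.O/OX./...]-1 (1,2)[X../OXO/...]-1 (2,0)[X../OX./O..]-1 (2,1)[X../OX./.O.]-1 (2,2)[X../OX./..O]-1
p2 X@[XO./OX./...]: (0,2)[XOX/OX./...]+1* (1,2)[XO./OXX/...]-1 (2,0)[XO./OX./X..]-1 (2,1)[XO./OX./.X.]-1 (2,2)[XO./OX./..X]-1
p3 O@[XOX/OX./...]: (1,2)[XOX/OXO/...]-1* (2,0)[XOX/OX./O..]-1 (2,1)[XOX/OX./.O.]-1 (2,2)[XOX/OX./..O]-1
p4 X@[XOX/OXO/...]: (2,0)[XOX/OXO/X..]+1* (2,1)[XOX/OXO/.X.]+1 (2,2)[XOX/OXO/..X]+1
p5 O@[XOX/OXO/X..] terminal -1; root [X../OX./...] d6

PV length from [X../OX./...]: 4 plies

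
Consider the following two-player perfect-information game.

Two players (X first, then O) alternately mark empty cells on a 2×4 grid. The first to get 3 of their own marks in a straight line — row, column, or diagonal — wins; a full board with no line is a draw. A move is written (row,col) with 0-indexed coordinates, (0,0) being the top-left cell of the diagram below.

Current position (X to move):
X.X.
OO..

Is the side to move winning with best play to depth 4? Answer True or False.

X winning at [X.X./OO..]: True

ply 1, X at X.X./OO.. | (0,1)=+1→XXX./OO..*; (0,3)=-1→X.XX/OO..; (1,2)=+0→X.X./OOX.; (1,3)=-1→X.X./OO.X
ply 2: XXX./OO.. is terminal -1 (O); from X.X./OO.. depth 4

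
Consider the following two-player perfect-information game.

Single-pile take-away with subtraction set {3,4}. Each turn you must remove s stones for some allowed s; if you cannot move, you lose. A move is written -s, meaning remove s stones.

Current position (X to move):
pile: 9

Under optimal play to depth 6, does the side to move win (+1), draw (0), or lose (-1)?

p1 X@[9]: -3[6]-1* -4[5]-1
p2 O@[6]: -3[3]-1 -4[2]+1*
p3 X@[2] terminal -1; root [9] d6

value(9, X) = -1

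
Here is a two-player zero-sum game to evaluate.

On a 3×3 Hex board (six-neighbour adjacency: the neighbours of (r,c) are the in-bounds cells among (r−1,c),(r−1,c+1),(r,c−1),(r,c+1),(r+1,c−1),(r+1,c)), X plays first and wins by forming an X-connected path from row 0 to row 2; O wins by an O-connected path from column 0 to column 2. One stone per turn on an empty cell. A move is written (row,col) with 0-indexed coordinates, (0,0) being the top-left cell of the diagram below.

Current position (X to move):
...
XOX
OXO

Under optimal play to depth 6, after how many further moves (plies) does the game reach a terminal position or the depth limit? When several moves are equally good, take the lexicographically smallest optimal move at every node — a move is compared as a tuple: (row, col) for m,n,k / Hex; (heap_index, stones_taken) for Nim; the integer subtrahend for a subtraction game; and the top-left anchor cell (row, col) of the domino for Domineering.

ply 1, X at .../XOX/OXO | (0,0)=-1→X../XOX/OXO; (0,1)=-1→.X./XOX/OXO; (0,2)=+1→..X/XOX/OXO*
ply 2: ..X/XOX/OXO is terminal -1 (O); from .../XOX/OXO depth 6

PV length from [.../XOX/OXO]: 1 ply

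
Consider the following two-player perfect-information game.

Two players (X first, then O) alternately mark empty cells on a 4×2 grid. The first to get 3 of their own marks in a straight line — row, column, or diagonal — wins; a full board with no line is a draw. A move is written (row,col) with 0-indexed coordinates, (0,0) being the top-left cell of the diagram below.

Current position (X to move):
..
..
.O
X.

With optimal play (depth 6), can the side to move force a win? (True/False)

X winning at [../../.O/X.]: False

ply 1, X at ../../.O/X. | (0,0)=-1→X./../.O/X.; (0,1)=+0→.X/../.O/X.*; (1,0)=+0→../X./.O/X.; (1,1)=+0→../.X/.O/X.; (2,0)=+0→../../XO/X.; (3,1)=+0→../../.O/XX
ply 2, O at .X/../.O/X. | (0,0)=+0→OX/../.O/X.*; (1,0)=+0→.X/O./.O/X.; (1,1)=+0→.X/.O/.O/X.; (2,0)=+0→.X/../OO/X.; (3,1)=+0→.X/../.O/XO
ply 3, X at OX/../.O/X. | (1,0)=+0→OX/X./.O/X.*; (1,1)=+0→OX/.X/.O/X.; (2,0)=+0→OX/../XO/X.; (3,1)=+0→OX/../.O/XX
ply 4, O at OX/X./.O/X. | (1,1)=-1→OX/XO/.O/X.; (2,0)=+0→OX/X./OO/X.*; (3,1)=-1→OX/X./.O/XO
ply 5, X at OX/X./OO/X. | (1,1)=+0→OX/XX/OO/X.*; (3,1)=+0→OX/X./OO/XX
ply 6, O at OX/XX/OO/X. | (3,1)=+0→OX/XX/OO/XO*
ply 7: OX/XX/OO/XO is terminal +0 (X); from ../../.O/X. depth 6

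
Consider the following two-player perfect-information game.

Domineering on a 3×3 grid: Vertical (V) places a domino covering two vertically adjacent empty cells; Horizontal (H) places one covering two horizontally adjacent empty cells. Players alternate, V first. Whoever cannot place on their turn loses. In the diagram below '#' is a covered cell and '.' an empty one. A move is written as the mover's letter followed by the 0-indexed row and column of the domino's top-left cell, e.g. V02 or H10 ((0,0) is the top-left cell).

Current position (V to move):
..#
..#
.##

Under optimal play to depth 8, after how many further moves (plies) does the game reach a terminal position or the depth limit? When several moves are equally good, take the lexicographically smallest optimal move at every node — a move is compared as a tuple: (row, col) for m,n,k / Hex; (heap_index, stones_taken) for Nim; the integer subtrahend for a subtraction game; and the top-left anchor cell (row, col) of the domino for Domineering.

ply 1, V at ..#/..#/.## | V00=+1→#.#/#.#/.##*; V01=+1→.##/.##/.##; V10=-1→..#/#.#/###
ply 2: #.#/#.#/.## is terminal -1 (H); from ..#/..#/.## depth 8

PV length from [..#/..#/.##]: 1 ply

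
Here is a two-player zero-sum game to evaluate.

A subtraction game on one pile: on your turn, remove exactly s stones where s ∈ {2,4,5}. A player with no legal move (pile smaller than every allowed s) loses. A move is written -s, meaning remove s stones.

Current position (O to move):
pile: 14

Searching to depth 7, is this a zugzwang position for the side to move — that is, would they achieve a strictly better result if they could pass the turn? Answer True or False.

ply 1, O at 14 | -2=-1→12*; -4=-1→10; -5=-1→9
ply 2, X at 12 | -2=-1→10; -4=+1→8*; -5=+1→7
ply 3, O at 8 | -2=-1→6*; -4=-1→4; -5=-1→3
ply 4, X at 6 | -2=-1→4; -4=-1→2; -5=+1→1*
ply 5: 1 is terminal -1 (O); from 14 depth 7
suppose O passes — search the same position with X to move:
pass> ply 1, X at 14 | -2=-1→12*; -4=-1→10; -5=-1→9
pass> ply 2, O at 12 | -2=-1→10; -4=+1→8*; -5=+1→7
pass> ply 3, X at 8 | -2=-1→6*; -4=-1→4; -5=-1→3
pass> ply 4, O at 6 | -2=-1→4; -4=-1→2; -5=+1→1*
pass> ply 5: 1 is terminal -1 (X); from 14 depth 7
for O: play -1, pass +1

zugzwang(14, O) = True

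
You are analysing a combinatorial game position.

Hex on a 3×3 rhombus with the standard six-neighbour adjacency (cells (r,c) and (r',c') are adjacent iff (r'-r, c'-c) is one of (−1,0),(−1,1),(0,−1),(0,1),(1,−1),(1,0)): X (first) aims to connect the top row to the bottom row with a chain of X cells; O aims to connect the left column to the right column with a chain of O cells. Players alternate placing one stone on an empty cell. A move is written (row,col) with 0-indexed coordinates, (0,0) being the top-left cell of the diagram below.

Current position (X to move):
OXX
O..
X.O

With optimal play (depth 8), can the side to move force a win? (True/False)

X winning at [OXX/O../X.O]: True

ply 1, X at OXX/O../X.O | (1,1)=+1→OXX/OX./X.O*; (1,2)=+1→OXX/O.X/X.O; (2,1)=+1→OXX/O../XXO
ply 2: OXX/OX./X.O is terminal -1 (O); from OXX/O../X.O depth 8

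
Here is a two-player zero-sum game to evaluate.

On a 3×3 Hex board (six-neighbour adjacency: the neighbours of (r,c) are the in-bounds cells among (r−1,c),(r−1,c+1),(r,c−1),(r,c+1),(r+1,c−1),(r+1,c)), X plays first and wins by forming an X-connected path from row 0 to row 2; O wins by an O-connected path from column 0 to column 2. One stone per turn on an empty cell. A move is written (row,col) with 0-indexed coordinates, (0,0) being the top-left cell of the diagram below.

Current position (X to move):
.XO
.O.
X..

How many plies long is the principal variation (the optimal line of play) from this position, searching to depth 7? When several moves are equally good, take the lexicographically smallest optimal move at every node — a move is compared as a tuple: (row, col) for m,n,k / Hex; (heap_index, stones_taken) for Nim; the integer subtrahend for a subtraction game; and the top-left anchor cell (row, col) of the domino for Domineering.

PV length from [.XO/.O./X..]: 1 ply

p1 X@[.XO/.O./X..]: (0,0)[XXO/.O./X..]-1 (1,0)[.XO/XO./X..]+1* (1,2)[.XO/.OX/X..]-1 (2,1)[.XO/.O./XX.]-1 (2,2)[.XO/.O./X.X]-1
p2 O@[.XO/XO./X..] terminal -1; root [.XO/.O./X..] d7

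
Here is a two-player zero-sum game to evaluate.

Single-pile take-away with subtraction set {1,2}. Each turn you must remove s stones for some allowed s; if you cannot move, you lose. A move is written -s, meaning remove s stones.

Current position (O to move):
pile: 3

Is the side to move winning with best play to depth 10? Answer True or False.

O winning at [3]: False

ply 1, O at 3 | -1=-1→2*; -2=-1→1
ply 2, X at 2 | -1=-1→1; -2=+1→0*
ply 3: 0 is terminal -1 (O); from 3 depth 10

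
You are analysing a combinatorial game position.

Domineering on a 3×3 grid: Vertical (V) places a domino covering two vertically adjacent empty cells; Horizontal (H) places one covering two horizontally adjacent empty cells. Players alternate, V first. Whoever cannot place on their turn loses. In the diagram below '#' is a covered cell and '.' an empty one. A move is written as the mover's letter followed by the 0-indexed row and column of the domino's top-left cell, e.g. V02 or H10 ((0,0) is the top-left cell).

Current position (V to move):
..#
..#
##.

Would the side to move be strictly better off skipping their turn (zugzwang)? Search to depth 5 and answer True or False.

zugzwang(..#/..#/##., V) = False

[..#/..#/##.] V move#1: V00:+1/#.#/#.#/##.*, V01:+1/.##/.##/##.
[#.#/#.#/##.] end (terminal -1, H#2); searched ..#/..#/##. to 5
pass branch (H moves first from the same position):
  | [..#/..#/##.] H move#1: H00:+1/###/..#/##.*, H10:+1/..#/###/##.
  | [###/..#/##.] end (terminal -1, V#2); searched ..#/..#/##. to 5
V moving scores +1; V passing scores -1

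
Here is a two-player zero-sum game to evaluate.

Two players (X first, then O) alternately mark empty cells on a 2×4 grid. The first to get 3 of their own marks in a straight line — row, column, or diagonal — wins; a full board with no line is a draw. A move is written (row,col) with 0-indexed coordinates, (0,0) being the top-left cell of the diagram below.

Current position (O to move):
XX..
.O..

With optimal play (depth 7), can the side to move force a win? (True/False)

[XX../.O..] O move#1: (0,2):+0/XXO./.O..*, (0,3):-1/XX.O/.O.., (1,0):-1/XX../OO.., (1,2):-1/XX../.OO., (1,3):-1/XX../.O.O
[XXO./.O..] X move#2: (0,3):-1/XXOX/.O.., (1,0):+0/XXO./XO..*, (1,2):+0/XXO./.OX., (1,3):+0/XXO./.O.X
[XXO./XO..] O move#3: (0,3):+0/XXOO/XO..*, (1,2):+0/XXO./XOO., (1,3):+0/XXO./XO.O
[XXOO/XO..] X move#4: (1,2):+0/XXOO/XOX.*, (1,3):+0/XXOO/XO.X
[XXOO/XOX.] O move#5: (1,3):+0/XXOO/XOXO*
[XXOO/XOXO] end (terminal +0, X#6); searched XX../.O.. to 7

O winning at [XX../.O..]: False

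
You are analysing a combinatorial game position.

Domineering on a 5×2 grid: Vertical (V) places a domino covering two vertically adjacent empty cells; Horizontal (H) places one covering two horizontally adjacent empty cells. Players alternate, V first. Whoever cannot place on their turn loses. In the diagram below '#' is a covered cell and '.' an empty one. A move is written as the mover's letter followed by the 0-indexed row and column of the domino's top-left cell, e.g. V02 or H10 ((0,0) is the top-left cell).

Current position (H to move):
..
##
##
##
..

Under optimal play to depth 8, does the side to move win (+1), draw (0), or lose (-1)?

value(../##/##/##/.., H) = +1

p1 H@[../##/##/##/..]: H00[##/##/##/##/..]+1* H40[../##/##/##/##]+1
p2 V@[##/##/##/##/..] terminal -1; root [../##/##/##/..] d8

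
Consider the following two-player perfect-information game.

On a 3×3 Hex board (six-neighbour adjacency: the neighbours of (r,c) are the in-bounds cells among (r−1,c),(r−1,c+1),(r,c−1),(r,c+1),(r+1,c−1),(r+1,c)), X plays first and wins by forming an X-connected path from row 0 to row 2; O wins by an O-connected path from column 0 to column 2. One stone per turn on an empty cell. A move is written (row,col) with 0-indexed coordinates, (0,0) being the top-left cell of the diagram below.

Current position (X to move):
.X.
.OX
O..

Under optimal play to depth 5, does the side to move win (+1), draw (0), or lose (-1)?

value(.X./.OX/O.., X) = +1

p1 X@[.X./.OX/O..]: (0,0)[XX./.OX/O..]-1 (0,2)[.XX/.OX/O..]+1* (1,0)[.X./XOX/O..]-1 (2,1)[.X./.OX/OX.]-1 (2,2)[.X./.OX/O.X]-1
p2 O@[.XX/.OX/O..]: (0,0)[OXX/.OX/O..]-1* (1,0)[.XX/OOX/O..]-1 (2,1)[.XX/.OX/OO.]-1 (2,2)[.XX/.OX/O.O]-1
p3 X@[OXX/.OX/O..]: (1,0)[OXX/XOX/O..]+1* (2,1)[OXX/.OX/OX.]+1 (2,2)[OXX/.OX/O.X]+1
p4 O@[OXX/XOX/O..]: (2,1)[OXX/XOX/OO.]-1* (2,2)[OXX/XOX/O.O]-1
p5 X@[OXX/XOX/OO.]: (2,2)[OXX/XOX/OOX]+1*
p6 O@[OXX/XOX/OOX] terminal -1; root [.X./.OX/O..] d5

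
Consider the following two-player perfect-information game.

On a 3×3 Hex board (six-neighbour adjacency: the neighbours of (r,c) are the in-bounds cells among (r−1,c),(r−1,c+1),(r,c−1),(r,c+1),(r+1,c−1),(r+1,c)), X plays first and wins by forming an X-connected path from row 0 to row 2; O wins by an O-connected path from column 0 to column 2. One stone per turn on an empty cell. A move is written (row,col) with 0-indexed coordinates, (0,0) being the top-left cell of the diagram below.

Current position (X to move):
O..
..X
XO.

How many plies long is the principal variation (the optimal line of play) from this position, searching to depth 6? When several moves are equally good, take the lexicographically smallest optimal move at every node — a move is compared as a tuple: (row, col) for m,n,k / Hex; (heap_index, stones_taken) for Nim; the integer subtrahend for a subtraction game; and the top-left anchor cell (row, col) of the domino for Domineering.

p1 X@[O../..X/XO.]: (0,1)[OX./..X/XO.]+1* (0,2)[O.X/..X/XO.]+1 (1,0)[O../X.X/XO.]+1 (1,1)[O../.XX/XO.]+1 (2,2)[O../..X/XOX]+1
p2 O@[OX./..X/XO.]: (0,2)[OXO/..X/XO.]-1* (1,0)[OX./O.X/XO.]-1 (1,1)[OX./.OX/XO.]-1 (2,2)[OX./..X/XOO]-1
p3 X@[OXO/..X/XO.]: (1,0)[OXO/X.X/XO.]+1* (1,1)[OXO/.XX/XO.]+1 (2,2)[OXO/..X/XOX]+1
p4 O@[OXO/X.X/XO.] terminal -1; root [O../..X/XO.] d6

PV length from [O../..X/XO.]: 3 plies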